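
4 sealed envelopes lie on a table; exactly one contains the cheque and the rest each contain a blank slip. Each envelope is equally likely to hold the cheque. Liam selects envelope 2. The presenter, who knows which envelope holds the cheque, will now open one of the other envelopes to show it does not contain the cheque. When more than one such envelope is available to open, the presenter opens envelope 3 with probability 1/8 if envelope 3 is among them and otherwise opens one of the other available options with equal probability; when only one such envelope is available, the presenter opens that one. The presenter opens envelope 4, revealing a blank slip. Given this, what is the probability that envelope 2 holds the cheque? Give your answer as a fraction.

7/29

Condition on the true location of the cheque.
If it is in envelope 1 (prior 1/4): envelope 3 is available but not opened, probability 7/8; weight (1/4)·(7/8) = 7/32.
If it is in envelope 2 (prior 1/4): envelope 3 is available but not opened; envelope 4 gets probability (1 − 1/8)/2 = 7/16; weight (1/4)·(7/16) = 7/64.
If it is in envelope 3 (prior 1/4): envelope 3 holds the prize so is unavailable; the presenter chooses uniformly among the 2 others, probability 1/2; weight (1/4)·(1/2) = 1/8.
If it is in envelope 4 (prior 1/4): the presenter opened envelope 4, so this case is ruled out; weight (1/4)·0 = 0.
The weights sum to 29/64.
So P(the cheque in envelope 2 | the presenter opened envelope 4) = (7/64) / (29/64) = 7/29.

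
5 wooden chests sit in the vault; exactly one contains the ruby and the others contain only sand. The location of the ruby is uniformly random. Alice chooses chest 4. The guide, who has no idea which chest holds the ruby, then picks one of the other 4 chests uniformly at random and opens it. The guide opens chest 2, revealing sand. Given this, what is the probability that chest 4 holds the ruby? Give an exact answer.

1/4

Apply Bayes' rule, conditioning on where the ruby actually is.
If it is in any of chests 1, 3, 4, and 5 (prior 1/5 each): the guide picks chest 2 with probability 1/4 regardless, and it is not the prize; weight (1/5)·(1/4) = 1/20 each.
If it is in chest 2 (prior 1/5): the guide opened chest 2, so this case is ruled out; weight (1/5)·0 = 0.
The weights sum to 1/5.
So P(the ruby in chest 4 | the guide opened chest 2) = (1/20) / (1/5) = 1/4.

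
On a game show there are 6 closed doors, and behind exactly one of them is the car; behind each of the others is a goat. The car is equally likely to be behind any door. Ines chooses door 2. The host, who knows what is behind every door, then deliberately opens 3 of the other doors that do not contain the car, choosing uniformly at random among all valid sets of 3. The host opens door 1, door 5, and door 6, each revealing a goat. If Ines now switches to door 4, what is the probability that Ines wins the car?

Condition on the true location of the car.
If it is behind any of doors 1, 5, and 6 (prior 1/6 each): that door was opened and seen not to hold the prize — ruled out; weight (1/6)·0 = 0 each.
If it is behind door 2 (prior 1/6): the host has 10 equally likely choices, so probability 1/10; weight (1/6)·(1/10) = 1/60.
If it is behind either of doors 3 and 4 (prior 1/6 each): the host has 4 equally likely choices, so probability 1/4; weight (1/6)·(1/4) = 1/24 each.
The weights sum to 1/10.
So P(the car behind door 4 | the host opened door 1, door 5, and door 6) = (1/24) / (1/10) = 5/12.

5/12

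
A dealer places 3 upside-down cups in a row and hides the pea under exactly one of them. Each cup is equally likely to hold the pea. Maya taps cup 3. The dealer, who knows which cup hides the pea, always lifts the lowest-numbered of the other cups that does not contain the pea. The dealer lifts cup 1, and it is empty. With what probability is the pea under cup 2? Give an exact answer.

1/2

Apply Bayes' rule, conditioning on where the pea actually is.
If it is under cup 1 (prior 1/3): the dealer opened cup 1, so this case is ruled out; weight (1/3)·0 = 0.
If it is under either of cups 2 and 3 (prior 1/3 each): cup 1 is the lowest-numbered option available, probability 1; weight (1/3)·1 = 1/3 each.
The weights sum to 2/3.
So P(the pea under cup 2 | the dealer opened cup 1) = (1/3) / (2/3) = 1/2.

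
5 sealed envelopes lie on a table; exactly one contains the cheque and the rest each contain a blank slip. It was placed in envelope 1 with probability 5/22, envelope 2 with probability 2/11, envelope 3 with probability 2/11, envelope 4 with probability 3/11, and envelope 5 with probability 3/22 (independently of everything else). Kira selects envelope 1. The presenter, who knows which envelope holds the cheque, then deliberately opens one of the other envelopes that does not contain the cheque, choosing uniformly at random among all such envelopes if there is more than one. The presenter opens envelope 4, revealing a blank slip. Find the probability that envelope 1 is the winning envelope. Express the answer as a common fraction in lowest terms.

15/59

Condition on the true location of the cheque.
If it is in envelope 1 (prior 5/22): the presenter has 4 equally likely choices, so probability 1/4; weight (5/22)·(1/4) = 5/88.
If it is in either of envelopes 2 and 3 (prior 2/11 each): the presenter has 3 equally likely choices, so probability 1/3; weight (2/11)·(1/3) = 2/33 each.
If it is in envelope 4 (prior 3/11): the presenter opened envelope 4, so this case is ruled out; weight (3/11)·0 = 0.
If it is in envelope 5 (prior 3/22): the presenter has 3 equally likely choices, so probability 1/3; weight (3/22)·(1/3) = 1/22.
The weights sum to 59/264.
So P(the cheque in envelope 1 | the presenter opened envelope 4) = (5/88) / (59/264) = 15/59.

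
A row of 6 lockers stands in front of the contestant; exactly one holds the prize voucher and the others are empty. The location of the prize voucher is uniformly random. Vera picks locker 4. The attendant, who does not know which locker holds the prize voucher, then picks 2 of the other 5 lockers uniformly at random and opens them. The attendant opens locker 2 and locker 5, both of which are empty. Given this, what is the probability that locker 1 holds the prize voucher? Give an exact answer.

1/4

Because the attendant chose which lockers to open without knowing where the prize voucher is, the choice is independent of the prize location. Learning that none of the 2 opened lockers holds the prize voucher simply rules out those 2 locations and leaves the remaining 4 lockers still equally likely by symmetry.
So P(the prize voucher in locker 1) = 1/4.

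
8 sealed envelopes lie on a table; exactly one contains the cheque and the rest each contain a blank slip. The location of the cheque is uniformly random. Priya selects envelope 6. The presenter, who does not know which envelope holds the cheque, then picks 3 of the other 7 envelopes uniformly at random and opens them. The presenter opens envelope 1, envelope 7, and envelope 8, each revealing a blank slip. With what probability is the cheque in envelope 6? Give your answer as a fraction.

Because the presenter chose which envelopes to open without knowing where the cheque is, the choice is independent of the prize location. Learning that none of the 3 opened envelopes holds the cheque simply rules out those 3 locations and leaves the remaining 5 envelopes still equally likely by symmetry.
So P(the cheque in envelope 6) = 1/5.

1/5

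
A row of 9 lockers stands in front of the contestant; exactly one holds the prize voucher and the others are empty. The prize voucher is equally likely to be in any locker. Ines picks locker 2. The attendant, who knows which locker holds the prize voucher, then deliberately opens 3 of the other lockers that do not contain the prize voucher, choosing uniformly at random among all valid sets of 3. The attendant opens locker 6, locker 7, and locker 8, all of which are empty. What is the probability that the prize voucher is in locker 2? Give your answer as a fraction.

Apply Bayes' rule, conditioning on where the prize voucher actually is.
If it is in any of lockers 1, 3, 4, 5, and 9 (prior 1/9 each): the attendant has 35 equally likely choices, so probability 1/35; weight (1/9)·(1/35) = 1/315 each.
If it is in locker 2 (prior 1/9): the attendant has 56 equally likely choices, so probability 1/56; weight (1/9)·(1/56) = 1/504.
If it is in any of lockers 6, 7, and 8 (prior 1/9 each): that locker was opened and seen not to hold the prize — ruled out; weight (1/9)·0 = 0 each.
The weights sum to 1/56.
So P(the prize voucher in locker 2 | the attendant opened locker 6, locker 7, and locker 8) = (1/504) / (1/56) = 1/9.

1/9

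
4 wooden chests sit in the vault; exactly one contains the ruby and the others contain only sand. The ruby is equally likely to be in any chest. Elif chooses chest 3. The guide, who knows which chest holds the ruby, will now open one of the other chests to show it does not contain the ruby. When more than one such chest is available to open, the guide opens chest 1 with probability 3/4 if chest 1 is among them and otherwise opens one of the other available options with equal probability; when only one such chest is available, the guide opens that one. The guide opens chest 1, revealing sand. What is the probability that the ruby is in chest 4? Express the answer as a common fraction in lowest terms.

1/3

Apply Bayes' rule, conditioning on where the ruby actually is.
If it is in chest 1 (prior 1/4): the guide opened chest 1, so this case is ruled out; weight (1/4)·0 = 0.
If it is in any of chests 2, 3, and 4 (prior 1/4 each): chest 1 is available, opened with probability 3/4; weight (1/4)·(3/4) = 3/16 each.
The weights sum to 9/16.
So P(the ruby in chest 4 | the guide opened chest 1) = (3/16) / (9/16) = 1/3.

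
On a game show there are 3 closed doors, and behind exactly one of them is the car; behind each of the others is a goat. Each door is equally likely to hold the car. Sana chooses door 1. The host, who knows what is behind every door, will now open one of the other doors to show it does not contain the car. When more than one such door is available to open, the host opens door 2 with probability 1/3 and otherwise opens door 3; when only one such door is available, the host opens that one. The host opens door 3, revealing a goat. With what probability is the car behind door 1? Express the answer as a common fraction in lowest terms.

2/5

Consider each possible location of the car in turn.
If it is behind door 1 (prior 1/3): door 2 is available but not opened, probability 2/3; weight (1/3)·(2/3) = 2/9.
If it is behind door 2 (prior 1/3): only door 3 is available, probability 1; weight (1/3)·1 = 1/3.
If it is behind door 3 (prior 1/3): the host opened door 3, so this case is ruled out; weight (1/3)·0 = 0.
The weights sum to 5/9.
So P(the car behind door 1 | the host opened door 3) = (2/9) / (5/9) = 2/5.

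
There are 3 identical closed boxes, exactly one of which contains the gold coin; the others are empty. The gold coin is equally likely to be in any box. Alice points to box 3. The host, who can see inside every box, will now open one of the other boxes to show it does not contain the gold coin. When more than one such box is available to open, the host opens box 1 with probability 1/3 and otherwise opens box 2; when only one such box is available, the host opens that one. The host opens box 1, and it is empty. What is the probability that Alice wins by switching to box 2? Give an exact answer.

3/4

Apply Bayes' rule, conditioning on where the gold coin actually is.
If it is in box 1 (prior 1/3): the host opened box 1, so this case is ruled out; weight (1/3)·0 = 0.
If it is in box 2 (prior 1/3): only box 1 is available, probability 1; weight (1/3)·1 = 1/3.
If it is in box 3 (prior 1/3): box 1 is available, opened with probability 1/3; weight (1/3)·(1/3) = 1/9.
The weights sum to 4/9.
So P(the gold coin in box 2 | the host opened box 1) = (1/3) / (4/9) = 3/4.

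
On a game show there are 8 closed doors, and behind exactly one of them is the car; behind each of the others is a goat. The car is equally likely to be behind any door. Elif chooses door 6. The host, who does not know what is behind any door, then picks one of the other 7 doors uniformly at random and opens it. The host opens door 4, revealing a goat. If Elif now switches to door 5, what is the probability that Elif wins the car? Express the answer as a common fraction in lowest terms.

Apply Bayes' rule, conditioning on where the car actually is.
If it is behind any of doors 1, 2, 3, 5, 6, 7, and 8 (prior 1/8 each): the host picks door 4 with probability 1/7 regardless, and it is not the prize; weight (1/8)·(1/7) = 1/56 each.
If it is behind door 4 (prior 1/8): the host opened door 4, so this case is ruled out; weight (1/8)·0 = 0.
The weights sum to 1/8.
So P(the car behind door 5 | the host opened door 4) = (1/56) / (1/8) = 1/7.

1/7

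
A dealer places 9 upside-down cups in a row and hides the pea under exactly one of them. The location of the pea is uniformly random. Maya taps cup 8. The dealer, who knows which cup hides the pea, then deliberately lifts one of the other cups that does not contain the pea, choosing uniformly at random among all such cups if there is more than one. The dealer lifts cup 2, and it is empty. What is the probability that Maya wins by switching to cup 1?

8/63

Apply Bayes' rule, conditioning on where the pea actually is.
If it is under any of cups 1, 3, 4, 5, 6, 7, and 9 (prior 1/9 each): the dealer has 7 equally likely choices, so probability 1/7; weight (1/9)·(1/7) = 1/63 each.
If it is under cup 2 (prior 1/9): the dealer opened cup 2, so this case is ruled out; weight (1/9)·0 = 0.
If it is under cup 8 (prior 1/9): the dealer has 8 equally likely choices, so probability 1/8; weight (1/9)·(1/8) = 1/72.
The weights sum to 1/8.
So P(the pea under cup 1 | the dealer opened cup 2) = (1/63) / (1/8) = 8/63.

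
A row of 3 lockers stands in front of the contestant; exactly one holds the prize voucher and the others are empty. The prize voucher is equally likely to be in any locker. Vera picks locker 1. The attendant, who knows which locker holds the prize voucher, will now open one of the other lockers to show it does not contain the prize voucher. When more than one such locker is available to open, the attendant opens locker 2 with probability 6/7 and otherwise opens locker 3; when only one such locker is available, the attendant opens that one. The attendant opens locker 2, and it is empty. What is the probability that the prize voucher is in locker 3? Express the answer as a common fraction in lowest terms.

Consider each possible location of the prize voucher in turn.
If it is in locker 1 (prior 1/3): locker 2 is available, opened with probability 6/7; weight (1/3)·(6/7) = 2/7.
If it is in locker 2 (prior 1/3): the attendant opened locker 2, so this case is ruled out; weight (1/3)·0 = 0.
If it is in locker 3 (prior 1/3): only locker 2 is available, probability 1; weight (1/3)·1 = 1/3.
The weights sum to 13/21.
So P(the prize voucher in locker 3 | the attendant opened locker 2) = (1/3) / (13/21) = 7/13.

7/13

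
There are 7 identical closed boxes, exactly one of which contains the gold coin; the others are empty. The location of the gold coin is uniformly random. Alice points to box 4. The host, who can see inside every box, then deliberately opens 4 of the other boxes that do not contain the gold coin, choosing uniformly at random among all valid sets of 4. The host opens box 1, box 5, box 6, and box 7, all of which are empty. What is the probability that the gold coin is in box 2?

3/7

Condition on the true location of the gold coin.
If it is in any of boxes 1, 5, 6, and 7 (prior 1/7 each): that box was opened and seen not to hold the prize — ruled out; weight (1/7)·0 = 0 each.
If it is in either of boxes 2 and 3 (prior 1/7 each): the host has 5 equally likely choices, so probability 1/5; weight (1/7)·(1/5) = 1/35 each.
If it is in box 4 (prior 1/7): the host has 15 equally likely choices, so probability 1/15; weight (1/7)·(1/15) = 1/105.
The weights sum to 1/15.
So P(the gold coin in box 2 | the host opened box 1, box 5, box 6, and box 7) = (1/35) / (1/15) = 3/7.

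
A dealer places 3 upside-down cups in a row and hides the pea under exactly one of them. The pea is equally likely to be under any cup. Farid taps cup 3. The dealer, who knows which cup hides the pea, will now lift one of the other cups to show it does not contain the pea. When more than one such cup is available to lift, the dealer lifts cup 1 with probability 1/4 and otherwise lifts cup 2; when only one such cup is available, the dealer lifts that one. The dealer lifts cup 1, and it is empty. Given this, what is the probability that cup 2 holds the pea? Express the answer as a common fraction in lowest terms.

Consider each possible location of the pea in turn.
If it is under cup 1 (prior 1/3): the dealer opened cup 1, so this case is ruled out; weight (1/3)·0 = 0.
If it is under cup 2 (prior 1/3): only cup 1 is available, probability 1; weight (1/3)·1 = 1/3.
If it is under cup 3 (prior 1/3): cup 1 is available, opened with probability 1/4; weight (1/3)·(1/4) = 1/12.
The weights sum to 5/12.
So P(the pea under cup 2 | the dealer opened cup 1) = (1/3) / (5/12) = 4/5.

4/5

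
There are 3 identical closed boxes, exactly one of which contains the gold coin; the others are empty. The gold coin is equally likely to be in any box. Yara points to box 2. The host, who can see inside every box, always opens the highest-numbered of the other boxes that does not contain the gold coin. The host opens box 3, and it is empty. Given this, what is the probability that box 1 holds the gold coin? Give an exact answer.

Consider each possible location of the gold coin in turn.
If it is in either of boxes 1 and 2 (prior 1/3 each): box 3 is the highest-numbered option available, probability 1; weight (1/3)·1 = 1/3 each.
If it is in box 3 (prior 1/3): the host opened box 3, so this case is ruled out; weight (1/3)·0 = 0.
The weights sum to 2/3.
So P(the gold coin in box 1 | the host opened box 3) = (1/3) / (2/3) = 1/2.

1/2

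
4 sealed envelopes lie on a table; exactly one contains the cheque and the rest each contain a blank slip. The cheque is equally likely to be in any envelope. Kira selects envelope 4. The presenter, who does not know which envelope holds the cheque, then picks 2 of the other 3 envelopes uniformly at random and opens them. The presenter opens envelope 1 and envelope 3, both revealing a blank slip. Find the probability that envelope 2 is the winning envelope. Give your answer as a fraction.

1/2

Apply Bayes' rule, conditioning on where the cheque actually is.
If it is in either of envelopes 1 and 3 (prior 1/4 each): that envelope was opened and seen not to hold the prize — ruled out; weight (1/4)·0 = 0 each.
If it is in either of envelopes 2 and 4 (prior 1/4 each): the presenter picks exactly this set with probability 1/3 regardless, and none is the prize; weight (1/4)·(1/3) = 1/12 each.
The weights sum to 1/6.
So P(the cheque in envelope 2 | the presenter opened envelope 1 and envelope 3) = (1/12) / (1/6) = 1/2.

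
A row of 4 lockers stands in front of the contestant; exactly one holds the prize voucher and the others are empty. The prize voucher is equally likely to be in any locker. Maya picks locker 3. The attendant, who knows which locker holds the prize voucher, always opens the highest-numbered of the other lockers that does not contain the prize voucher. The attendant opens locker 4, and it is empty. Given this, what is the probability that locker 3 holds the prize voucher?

1/3

Consider each possible location of the prize voucher in turn.
If it is in any of lockers 1, 2, and 3 (prior 1/4 each): locker 4 is the highest-numbered option available, probability 1; weight (1/4)·1 = 1/4 each.
If it is in locker 4 (prior 1/4): the attendant opened locker 4, so this case is ruled out; weight (1/4)·0 = 0.
The weights sum to 3/4.
So P(the prize voucher in locker 3 | the attendant opened locker 4) = (1/4) / (3/4) = 1/3.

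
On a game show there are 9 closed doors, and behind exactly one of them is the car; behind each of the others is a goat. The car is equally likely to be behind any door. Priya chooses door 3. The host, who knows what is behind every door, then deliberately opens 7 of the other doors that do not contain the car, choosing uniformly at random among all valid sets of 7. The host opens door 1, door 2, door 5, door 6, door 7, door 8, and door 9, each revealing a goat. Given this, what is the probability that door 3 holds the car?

Apply Bayes' rule, conditioning on where the car actually is.
If it is behind any of doors 1, 2, 5, 6, 7, 8, and 9 (prior 1/9 each): that door was opened and seen not to hold the prize — ruled out; weight (1/9)·0 = 0 each.
If it is behind door 3 (prior 1/9): the host has 8 equally likely choices, so probability 1/8; weight (1/9)·(1/8) = 1/72.
If it is behind door 4 (prior 1/9): the host has no choice, probability 1; weight (1/9)·1 = 1/9.
The weights sum to 1/8.
So P(the car behind door 3 | the host opened door 1, door 2, door 5, door 6, door 7, door 8, and door 9) = (1/72) / (1/8) = 1/9.

1/9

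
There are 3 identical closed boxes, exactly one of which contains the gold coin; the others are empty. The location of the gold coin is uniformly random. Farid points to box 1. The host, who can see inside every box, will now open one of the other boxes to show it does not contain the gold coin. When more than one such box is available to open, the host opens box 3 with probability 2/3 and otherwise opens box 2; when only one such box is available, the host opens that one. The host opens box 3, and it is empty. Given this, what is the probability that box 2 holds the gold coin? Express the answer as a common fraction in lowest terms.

3/5

Condition on the true location of the gold coin.
If it is in box 1 (prior 1/3): box 3 is available, opened with probability 2/3; weight (1/3)·(2/3) = 2/9.
If it is in box 2 (prior 1/3): only box 3 is available, probability 1; weight (1/3)·1 = 1/3.
If it is in box 3 (prior 1/3): the host opened box 3, so this case is ruled out; weight (1/3)·0 = 0.
The weights sum to 5/9.
So P(the gold coin in box 2 | the host opened box 3) = (1/3) / (5/9) = 3/5.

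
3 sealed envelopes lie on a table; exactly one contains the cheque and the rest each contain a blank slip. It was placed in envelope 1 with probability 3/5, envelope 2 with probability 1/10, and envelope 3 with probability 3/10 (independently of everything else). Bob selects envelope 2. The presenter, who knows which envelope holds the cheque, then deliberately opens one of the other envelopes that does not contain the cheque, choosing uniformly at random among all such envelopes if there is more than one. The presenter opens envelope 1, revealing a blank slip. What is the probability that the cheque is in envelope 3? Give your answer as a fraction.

6/7

Condition on the true location of the cheque.
If it is in envelope 1 (prior 3/5): the presenter opened envelope 1, so this case is ruled out; weight (3/5)·0 = 0.
If it is in envelope 2 (prior 1/10): the presenter has 2 equally likely choices, so probability 1/2; weight (1/10)·(1/2) = 1/20.
If it is in envelope 3 (prior 3/10): the presenter has no choice, probability 1; weight (3/10)·1 = 3/10.
The weights sum to 7/20.
So P(the cheque in envelope 3 | the presenter opened envelope 1) = (3/10) / (7/20) = 6/7.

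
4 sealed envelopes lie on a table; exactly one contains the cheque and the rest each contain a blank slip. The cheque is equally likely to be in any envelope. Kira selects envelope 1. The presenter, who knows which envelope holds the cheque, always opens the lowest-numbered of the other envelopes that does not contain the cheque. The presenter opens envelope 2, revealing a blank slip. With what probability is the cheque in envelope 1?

1/3

Consider each possible location of the cheque in turn.
If it is in any of envelopes 1, 3, and 4 (prior 1/4 each): envelope 2 is the lowest-numbered option available, probability 1; weight (1/4)·1 = 1/4 each.
If it is in envelope 2 (prior 1/4): the presenter opened envelope 2, so this case is ruled out; weight (1/4)·0 = 0.
The weights sum to 3/4.
So P(the cheque in envelope 1 | the presenter opened envelope 2) = (1/4) / (3/4) = 1/3.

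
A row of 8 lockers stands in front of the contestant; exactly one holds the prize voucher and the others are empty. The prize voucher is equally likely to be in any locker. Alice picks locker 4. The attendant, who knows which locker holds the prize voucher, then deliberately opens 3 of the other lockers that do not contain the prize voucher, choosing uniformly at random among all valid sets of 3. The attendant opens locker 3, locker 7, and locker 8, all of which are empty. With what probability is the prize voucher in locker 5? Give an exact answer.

7/32

Apply Bayes' rule, conditioning on where the prize voucher actually is.
If it is in any of lockers 1, 2, 5, and 6 (prior 1/8 each): the attendant has 20 equally likely choices, so probability 1/20; weight (1/8)·(1/20) = 1/160 each.
If it is in any of lockers 3, 7, and 8 (prior 1/8 each): that locker was opened and seen not to hold the prize — ruled out; weight (1/8)·0 = 0 each.
If it is in locker 4 (prior 1/8): the attendant has 35 equally likely choices, so probability 1/35; weight (1/8)·(1/35) = 1/280.
The weights sum to 1/35.
So P(the prize voucher in locker 5 | the attendant opened locker 3, locker 7, and locker 8) = (1/160) / (1/35) = 7/32.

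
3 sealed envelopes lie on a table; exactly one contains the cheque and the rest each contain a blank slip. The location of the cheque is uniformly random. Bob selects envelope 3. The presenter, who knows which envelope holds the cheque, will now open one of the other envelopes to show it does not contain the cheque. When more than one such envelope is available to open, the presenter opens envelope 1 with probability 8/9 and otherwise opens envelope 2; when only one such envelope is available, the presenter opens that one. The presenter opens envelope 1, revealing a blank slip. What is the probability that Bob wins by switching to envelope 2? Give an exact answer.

9/17

Consider each possible location of the cheque in turn.
If it is in envelope 1 (prior 1/3): the presenter opened envelope 1, so this case is ruled out; weight (1/3)·0 = 0.
If it is in envelope 2 (prior 1/3): only envelope 1 is available, probability 1; weight (1/3)·1 = 1/3.
If it is in envelope 3 (prior 1/3): envelope 1 is available, opened with probability 8/9; weight (1/3)·(8/9) = 8/27.
The weights sum to 17/27.
So P(the cheque in envelope 2 | the presenter opened envelope 1) = (1/3) / (17/27) = 9/17.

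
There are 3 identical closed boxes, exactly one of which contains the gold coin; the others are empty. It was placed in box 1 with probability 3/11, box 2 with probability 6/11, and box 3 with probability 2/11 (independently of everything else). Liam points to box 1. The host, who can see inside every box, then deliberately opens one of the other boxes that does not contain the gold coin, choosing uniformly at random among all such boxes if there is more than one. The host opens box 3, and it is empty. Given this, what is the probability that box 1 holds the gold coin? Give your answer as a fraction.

1/5

Condition on the true location of the gold coin.
If it is in box 1 (prior 3/11): the host has 2 equally likely choices, so probability 1/2; weight (3/11)·(1/2) = 3/22.
If it is in box 2 (prior 6/11): the host has no choice, probability 1; weight (6/11)·1 = 6/11.
If it is in box 3 (prior 2/11): the host opened box 3, so this case is ruled out; weight (2/11)·0 = 0.
The weights sum to 15/22.
So P(the gold coin in box 1 | the host opened box 3) = (3/22) / (15/22) = 1/5.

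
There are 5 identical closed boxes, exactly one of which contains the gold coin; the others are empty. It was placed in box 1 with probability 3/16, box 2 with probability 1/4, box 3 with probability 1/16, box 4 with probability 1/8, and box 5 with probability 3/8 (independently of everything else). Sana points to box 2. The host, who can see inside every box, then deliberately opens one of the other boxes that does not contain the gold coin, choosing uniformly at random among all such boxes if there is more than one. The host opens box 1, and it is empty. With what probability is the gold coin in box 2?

Condition on the true location of the gold coin.
If it is in box 1 (prior 3/16): the host opened box 1, so this case is ruled out; weight (3/16)·0 = 0.
If it is in box 2 (prior 1/4): the host has 4 equally likely choices, so probability 1/4; weight (1/4)·(1/4) = 1/16.
If it is in box 3 (prior 1/16): the host has 3 equally likely choices, so probability 1/3; weight (1/16)·(1/3) = 1/48.
If it is in box 4 (prior 1/8): the host has 3 equally likely choices, so probability 1/3; weight (1/8)·(1/3) = 1/24.
If it is in box 5 (prior 3/8): the host has 3 equally likely choices, so probability 1/3; weight (3/8)·(1/3) = 1/8.
The weights sum to 1/4.
So P(the gold coin in box 2 | the host opened box 1) = (1/16) / (1/4) = 1/4.

1/4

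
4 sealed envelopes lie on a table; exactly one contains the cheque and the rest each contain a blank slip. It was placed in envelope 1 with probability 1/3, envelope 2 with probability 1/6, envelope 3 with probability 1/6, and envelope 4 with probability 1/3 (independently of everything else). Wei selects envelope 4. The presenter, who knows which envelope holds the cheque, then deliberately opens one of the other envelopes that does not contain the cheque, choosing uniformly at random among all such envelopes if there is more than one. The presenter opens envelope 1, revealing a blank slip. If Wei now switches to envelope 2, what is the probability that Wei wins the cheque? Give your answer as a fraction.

Consider each possible location of the cheque in turn.
If it is in envelope 1 (prior 1/3): the presenter opened envelope 1, so this case is ruled out; weight (1/3)·0 = 0.
If it is in either of envelopes 2 and 3 (prior 1/6 each): the presenter has 2 equally likely choices, so probability 1/2; weight (1/6)·(1/2) = 1/12 each.
If it is in envelope 4 (prior 1/3): the presenter has 3 equally likely choices, so probability 1/3; weight (1/3)·(1/3) = 1/9.
The weights sum to 5/18.
So P(the cheque in envelope 2 | the presenter opened envelope 1) = (1/12) / (5/18) = 3/10.

3/10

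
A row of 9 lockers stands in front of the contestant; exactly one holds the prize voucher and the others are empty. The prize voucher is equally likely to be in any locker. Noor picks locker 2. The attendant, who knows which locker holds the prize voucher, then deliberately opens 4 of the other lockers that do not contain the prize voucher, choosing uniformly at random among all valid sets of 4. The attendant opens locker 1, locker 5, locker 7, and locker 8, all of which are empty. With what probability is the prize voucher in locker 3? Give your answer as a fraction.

2/9

Apply Bayes' rule, conditioning on where the prize voucher actually is.
If it is in any of lockers 1, 5, 7, and 8 (prior 1/9 each): that locker was opened and seen not to hold the prize — ruled out; weight (1/9)·0 = 0 each.
If it is in locker 2 (prior 1/9): the attendant has 70 equally likely choices, so probability 1/70; weight (1/9)·(1/70) = 1/630.
If it is in any of lockers 3, 4, 6, and 9 (prior 1/9 each): the attendant has 35 equally likely choices, so probability 1/35; weight (1/9)·(1/35) = 1/315 each.
The weights sum to 1/70.
So P(the prize voucher in locker 3 | the attendant opened locker 1, locker 5, locker 7, and locker 8) = (1/315) / (1/70) = 2/9.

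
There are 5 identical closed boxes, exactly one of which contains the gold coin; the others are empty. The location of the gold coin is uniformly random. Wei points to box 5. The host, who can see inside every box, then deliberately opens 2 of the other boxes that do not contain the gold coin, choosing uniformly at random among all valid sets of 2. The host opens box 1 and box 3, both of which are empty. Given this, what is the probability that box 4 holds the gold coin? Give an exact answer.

2/5

Apply Bayes' rule, conditioning on where the gold coin actually is.
If it is in either of boxes 1 and 3 (prior 1/5 each): that box was opened and seen not to hold the prize — ruled out; weight (1/5)·0 = 0 each.
If it is in either of boxes 2 and 4 (prior 1/5 each): the host has 3 equally likely choices, so probability 1/3; weight (1/5)·(1/3) = 1/15 each.
If it is in box 5 (prior 1/5): the host has 6 equally likely choices, so probability 1/6; weight (1/5)·(1/6) = 1/30.
The weights sum to 1/6.
So P(the gold coin in box 4 | the host opened box 1 and box 3) = (1/15) / (1/6) = 2/5.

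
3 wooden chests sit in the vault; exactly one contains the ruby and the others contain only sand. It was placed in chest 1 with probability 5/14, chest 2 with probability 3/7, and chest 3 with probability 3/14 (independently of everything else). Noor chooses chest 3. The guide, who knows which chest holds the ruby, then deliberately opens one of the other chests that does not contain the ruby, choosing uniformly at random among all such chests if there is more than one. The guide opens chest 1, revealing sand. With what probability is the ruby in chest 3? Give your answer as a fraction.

Consider each possible location of the ruby in turn.
If it is in chest 1 (prior 5/14): the guide opened chest 1, so this case is ruled out; weight (5/14)·0 = 0.
If it is in chest 2 (prior 3/7): the guide has no choice, probability 1; weight (3/7)·1 = 3/7.
If it is in chest 3 (prior 3/14): the guide has 2 equally likely choices, so probability 1/2; weight (3/14)·(1/2) = 3/28.
The weights sum to 15/28.
So P(the ruby in chest 3 | the guide opened chest 1) = (3/28) / (15/28) = 1/5.

1/5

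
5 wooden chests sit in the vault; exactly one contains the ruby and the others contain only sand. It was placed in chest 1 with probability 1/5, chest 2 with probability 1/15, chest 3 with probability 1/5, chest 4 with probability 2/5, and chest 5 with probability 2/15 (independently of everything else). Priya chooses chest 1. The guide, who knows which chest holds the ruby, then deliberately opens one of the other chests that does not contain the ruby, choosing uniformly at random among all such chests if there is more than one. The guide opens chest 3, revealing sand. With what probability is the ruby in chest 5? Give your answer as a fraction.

8/45

Condition on the true location of the ruby.
If it is in chest 1 (prior 1/5): the guide has 4 equally likely choices, so probability 1/4; weight (1/5)·(1/4) = 1/20.
If it is in chest 2 (prior 1/15): the guide has 3 equally likely choices, so probability 1/3; weight (1/15)·(1/3) = 1/45.
If it is in chest 3 (prior 1/5): the guide opened chest 3, so this case is ruled out; weight (1/5)·0 = 0.
If it is in chest 4 (prior 2/5): the guide has 3 equally likely choices, so probability 1/3; weight (2/5)·(1/3) = 2/15.
If it is in chest 5 (prior 2/15): the guide has 3 equally likely choices, so probability 1/3; weight (2/15)·(1/3) = 2/45.
The weights sum to 1/4.
So P(the ruby in chest 5 | the guide opened chest 3) = (2/45) / (1/4) = 8/45.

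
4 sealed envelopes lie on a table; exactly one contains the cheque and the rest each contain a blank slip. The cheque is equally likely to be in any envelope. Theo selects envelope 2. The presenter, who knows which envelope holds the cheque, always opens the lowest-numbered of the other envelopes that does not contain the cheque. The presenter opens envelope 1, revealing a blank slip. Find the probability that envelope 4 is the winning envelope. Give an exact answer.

Apply Bayes' rule, conditioning on where the cheque actually is.
If it is in envelope 1 (prior 1/4): the presenter opened envelope 1, so this case is ruled out; weight (1/4)·0 = 0.
If it is in any of envelopes 2, 3, and 4 (prior 1/4 each): envelope 1 is the lowest-numbered option available, probability 1; weight (1/4)·1 = 1/4 each.
The weights sum to 3/4.
So P(the cheque in envelope 4 | the presenter opened envelope 1) = (1/4) / (3/4) = 1/3.

1/3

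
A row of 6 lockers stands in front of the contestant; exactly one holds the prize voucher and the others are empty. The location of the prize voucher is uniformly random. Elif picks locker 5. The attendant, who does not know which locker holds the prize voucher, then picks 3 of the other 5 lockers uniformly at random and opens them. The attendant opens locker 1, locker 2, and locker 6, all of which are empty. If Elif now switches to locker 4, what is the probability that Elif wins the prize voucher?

1/3

Because the attendant chose which lockers to open without knowing where the prize voucher is, the choice is independent of the prize location. Learning that none of the 3 opened lockers holds the prize voucher simply rules out those 3 locations and leaves the remaining 3 lockers still equally likely by symmetry.
So P(the prize voucher in locker 4) = 1/3.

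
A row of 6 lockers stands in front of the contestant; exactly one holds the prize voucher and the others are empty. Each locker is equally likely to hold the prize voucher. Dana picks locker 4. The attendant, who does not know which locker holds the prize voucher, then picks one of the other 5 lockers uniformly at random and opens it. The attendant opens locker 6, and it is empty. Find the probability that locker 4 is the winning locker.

1/5

Because the attendant chose which locker to open without knowing where the prize voucher is, the choice is independent of the prize location. Learning that locker 6 does not hold the prize voucher simply rules out that one location and leaves the remaining 5 lockers still equally likely by symmetry.
So P(the prize voucher in locker 4) = 1/5.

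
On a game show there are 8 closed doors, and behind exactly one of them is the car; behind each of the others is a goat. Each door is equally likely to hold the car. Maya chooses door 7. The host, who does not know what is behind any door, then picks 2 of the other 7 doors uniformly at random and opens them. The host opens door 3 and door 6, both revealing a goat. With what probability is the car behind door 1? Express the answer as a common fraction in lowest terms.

Because the host chose which doors to open without knowing where the car is, the choice is independent of the prize location. Learning that none of the 2 opened doors holds the car simply rules out those 2 locations and leaves the remaining 6 doors still equally likely by symmetry.
So P(the car behind door 1) = 1/6.

1/6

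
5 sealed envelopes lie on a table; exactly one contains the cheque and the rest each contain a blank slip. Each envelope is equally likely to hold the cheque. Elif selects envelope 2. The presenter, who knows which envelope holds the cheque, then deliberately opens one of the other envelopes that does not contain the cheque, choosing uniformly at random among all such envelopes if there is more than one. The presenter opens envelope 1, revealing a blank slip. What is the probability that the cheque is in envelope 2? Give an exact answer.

Consider each possible location of the cheque in turn.
If it is in envelope 1 (prior 1/5): the presenter opened envelope 1, so this case is ruled out; weight (1/5)·0 = 0.
If it is in envelope 2 (prior 1/5): the presenter has 4 equally likely choices, so probability 1/4; weight (1/5)·(1/4) = 1/20.
If it is in any of envelopes 3, 4, and 5 (prior 1/5 each): the presenter has 3 equally likely choices, so probability 1/3; weight (1/5)·(1/3) = 1/15 each.
The weights sum to 1/4.
So P(the cheque in envelope 2 | the presenter opened envelope 1) = (1/20) / (1/4) = 1/5.

1/5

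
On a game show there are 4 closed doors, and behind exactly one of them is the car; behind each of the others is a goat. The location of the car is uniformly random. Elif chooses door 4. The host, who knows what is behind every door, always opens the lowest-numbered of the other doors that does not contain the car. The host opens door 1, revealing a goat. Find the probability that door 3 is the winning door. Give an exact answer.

Consider each possible location of the car in turn.
If it is behind door 1 (prior 1/4): the host opened door 1, so this case is ruled out; weight (1/4)·0 = 0.
If it is behind any of doors 2, 3, and 4 (prior 1/4 each): door 1 is the lowest-numbered option available, probability 1; weight (1/4)·1 = 1/4 each.
The weights sum to 3/4.
So P(the car behind door 3 | the host opened door 1) = (1/4) / (3/4) = 1/3.

1/3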